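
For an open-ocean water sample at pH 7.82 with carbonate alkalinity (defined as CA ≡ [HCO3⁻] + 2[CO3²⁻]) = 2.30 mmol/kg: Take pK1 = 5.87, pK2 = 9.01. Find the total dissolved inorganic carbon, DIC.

CA = [HCO3⁻] + 2[CO3²⁻] = (α₁ + 2α₂)·DIC
At pH 7.82: [H⁺]/K1 = 10^-1.95 = 0.011220, K2/[H⁺] = 10^-1.19 = 0.064565
α₁ = 1/(1 + 0.011220 + 0.064565) = 1/1.0758 = 0.9296; α₂ = α₁·K2/[H⁺] = 0.06002
α₁ + 2α₂ = 1.0496
DIC = CA / (α₁ + 2α₂) = 2.30 / 1.0496 = 2.19 mmol/kg

DIC = 2.19 mmol/kg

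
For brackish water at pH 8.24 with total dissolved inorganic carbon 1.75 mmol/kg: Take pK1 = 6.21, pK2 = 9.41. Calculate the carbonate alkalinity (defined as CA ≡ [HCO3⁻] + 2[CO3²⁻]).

CA = 1.84 mmol/kg

CA = [HCO3⁻] + 2[CO3²⁻] = (α₁ + 2α₂)·DIC
At pH 8.24: [H⁺]/K1 = 10^-2.03 = 0.0093325, K2/[H⁺] = 10^-1.17 = 0.067608
α₁ = 1/(1 + 0.0093325 + 0.067608) = 1/1.0769 = 0.9286; α₂ = α₁·K2/[H⁺] = 0.06278
α₁ + 2α₂ = 1.0541
CA = 1.0541 × 1.75 = 1.84 mmol/kg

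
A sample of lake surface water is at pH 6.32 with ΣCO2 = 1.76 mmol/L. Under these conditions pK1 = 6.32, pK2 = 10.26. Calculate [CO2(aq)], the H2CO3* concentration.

[CO2*] = 0.880 mmol/L

α₀ = 1 / (1 + K1/[H⁺] + K1K2/[H⁺]²) = 1 / (1 + 10^+0.00 + 10^-3.94)
   = 1 / (1 + 1.0000 + 0.00011482) = 1/2.0001 = 0.5000
[CO2*] = α₀ × DIC = 0.5000 × 1.76 = 0.880 mmol/L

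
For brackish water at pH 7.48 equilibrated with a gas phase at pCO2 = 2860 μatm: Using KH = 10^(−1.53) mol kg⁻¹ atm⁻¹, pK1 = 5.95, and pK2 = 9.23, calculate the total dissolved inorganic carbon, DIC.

[CO2*] = KH · pCO2 = 10^(−1.53) × 2860×10^-6 = 8.440×10^-5 mol/kg
α₀ = 1/(1 + K1/[H⁺] + K1K2/[H⁺]²) = 1/(1 + 10^+1.53 + 10^-0.22) = 0.02818
DIC = [CO2*]/α₀ = 8.440×10^-5 / 0.02818 = 3.00 mmol/kg

DIC = 3.00 mmol/kg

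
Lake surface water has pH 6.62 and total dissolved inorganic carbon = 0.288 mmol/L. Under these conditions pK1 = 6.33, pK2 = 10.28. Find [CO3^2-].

[CO3²⁻] = 0.0416 μmol/L

α₂ = 1 / (1 + [H⁺]/K2 + [H⁺]²/(K1K2)) = 1 / (1 + 10^+3.66 + 10^+3.37)
   = 1 / (1 + 4570.9 + 2344.2) = 1/6916.1 = 0.0001446
[CO3²⁻] = α₂ × DIC = 0.0001446 × 0.288 = 4.16×10^-5 mmol/L = 0.0416 μmol/L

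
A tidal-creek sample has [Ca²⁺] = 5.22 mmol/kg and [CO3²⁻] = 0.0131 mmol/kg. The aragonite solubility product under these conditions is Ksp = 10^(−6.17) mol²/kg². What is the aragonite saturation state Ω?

Ω = 0.101

Ksp = 10^(−6.17) = 6.761×10^-7
Ω = [Ca²⁺][CO3²⁻]/Ksp = (5.22×10^-3)(0.0131×10^-3) / 6.761×10^-7 = 0.101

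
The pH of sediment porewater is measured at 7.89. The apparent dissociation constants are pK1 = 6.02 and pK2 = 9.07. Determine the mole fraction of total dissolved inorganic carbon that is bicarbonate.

α₁ = 1 / (1 + [H⁺]/K1 + K2/[H⁺]) = 1 / (1 + 10^-1.87 + 10^-1.18)
   = 1 / (1 + 0.013490 + 0.066069) = 1/1.0796 = 0.9263

α₁ = 0.926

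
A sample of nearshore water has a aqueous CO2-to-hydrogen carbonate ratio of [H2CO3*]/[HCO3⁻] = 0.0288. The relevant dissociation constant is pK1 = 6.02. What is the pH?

From K1 = [H⁺][HCO3⁻]/[H2CO3*]:  pH = pK1 − log₁₀([H2CO3*]/[HCO3⁻])
log₁₀(0.0288) = -1.541
pH = 6.02 − (-1.541) = 7.56

pH = 7.56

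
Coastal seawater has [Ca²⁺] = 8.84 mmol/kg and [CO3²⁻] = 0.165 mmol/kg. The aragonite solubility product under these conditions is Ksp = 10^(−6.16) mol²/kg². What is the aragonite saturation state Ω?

Ω = 2.11

Ksp = 10^(−6.16) = 6.918×10^-7
Ω = [Ca²⁺][CO3²⁻]/Ksp = (8.84×10^-3)(0.165×10^-3) / 6.918×10^-7 = 2.11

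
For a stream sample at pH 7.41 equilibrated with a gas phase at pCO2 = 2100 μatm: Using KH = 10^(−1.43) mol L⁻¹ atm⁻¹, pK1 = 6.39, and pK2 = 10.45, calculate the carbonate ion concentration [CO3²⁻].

[CO2*] = KH · pCO2 = 10^(−1.43) × 2100×10^-6 = 7.802×10^-5 mol/L
α₀ = 1/(1 + K1/[H⁺] + K1K2/[H⁺]²) = 1/(1 + 10^+1.02 + 10^-2.02) = 0.08710
DIC = [CO2*]/α₀ = 7.802×10^-5 / 0.08710 = 0.8958 mmol/L
[CO3²⁻] = α₂·DIC; α₂ = 0.0008318, so [CO3²⁻] = 0.0008318 × 0.8958 = 0.000745 mmol/L = 0.745 μmol/L

[CO3²⁻] = 0.745 μmol/L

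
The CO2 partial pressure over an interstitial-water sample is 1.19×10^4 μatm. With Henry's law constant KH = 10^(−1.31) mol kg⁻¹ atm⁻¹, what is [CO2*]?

KH = 10^(−1.31) = 4.898×10^-2 mol kg⁻¹ atm⁻¹
[CO2*] = KH · pCO2 = 4.898×10^-2 × 1.19×10^4×10^-6 atm = 5.83×10^-4 mol/kg

[CO2*] = 583 μmol/kg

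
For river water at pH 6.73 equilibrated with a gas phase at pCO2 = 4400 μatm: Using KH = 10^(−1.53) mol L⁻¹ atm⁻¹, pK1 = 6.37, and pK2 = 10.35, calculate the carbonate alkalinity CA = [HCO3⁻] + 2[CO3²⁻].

CA = 0.298 mmol/L

[CO2*] = KH · pCO2 = 10^(−1.53) × 4400×10^-6 = 1.299×10^-4 mol/L
α₀ = 1/(1 + K1/[H⁺] + K1K2/[H⁺]²) = 1/(1 + 10^+0.36 + 10^-3.26) = 0.3038
DIC = [CO2*]/α₀ = 1.299×10^-4 / 0.3038 = 0.4274 mmol/L
CA = (α₁ + 2α₂)·DIC = (0.6960 + 2×0.0001670) × 0.4274 = 0.298 mmol/L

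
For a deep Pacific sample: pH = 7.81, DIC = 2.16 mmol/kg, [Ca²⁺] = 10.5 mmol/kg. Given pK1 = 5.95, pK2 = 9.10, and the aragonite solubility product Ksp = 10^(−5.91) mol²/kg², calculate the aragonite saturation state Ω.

α₂ = 1 / (1 + [H⁺]/K2 + [H⁺]²/(K1K2)) = 1 / (1 + 10^+1.29 + 10^-0.57)
   = 1 / (1 + 19.498 + 0.26915) = 1/20.768 = 0.04815
[CO3²⁻] = α₂ × DIC = 0.04815 × 2.16 = 0.1040 mmol/kg
Ksp = 10^(−5.91) = 1.230×10^-6
Ω = [Ca²⁺][CO3²⁻]/Ksp = (10.5×10^-3)(1.040×10^-4) / 1.230×10^-6 = 0.888

Ω = 0.888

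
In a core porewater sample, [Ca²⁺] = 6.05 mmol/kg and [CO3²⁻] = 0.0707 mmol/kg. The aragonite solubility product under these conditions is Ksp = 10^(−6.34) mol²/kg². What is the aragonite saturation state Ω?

Ω = 0.936

Ksp = 10^(−6.34) = 4.571×10^-7
Ω = [Ca²⁺][CO3²⁻]/Ksp = (6.05×10^-3)(0.0707×10^-3) / 4.571×10^-7 = 0.936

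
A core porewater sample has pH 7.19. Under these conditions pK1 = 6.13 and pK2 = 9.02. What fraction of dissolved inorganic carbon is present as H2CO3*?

α₀ = 0.0790

α₀ = 1 / (1 + K1/[H⁺] + K1K2/[H⁺]²) = 1 / (1 + 10^+1.06 + 10^-0.77)
   = 1 / (1 + 11.482 + 0.16982) = 1/12.651 = 0.07904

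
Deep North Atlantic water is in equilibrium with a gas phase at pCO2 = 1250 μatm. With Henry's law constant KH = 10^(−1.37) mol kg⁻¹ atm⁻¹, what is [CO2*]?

[CO2*] = 53.3 μmol/kg

KH = 10^(−1.37) = 4.266×10^-2 mol kg⁻¹ atm⁻¹
[CO2*] = KH · pCO2 = 4.266×10^-2 × 1250×10^-6 atm = 5.33×10^-5 mol/kg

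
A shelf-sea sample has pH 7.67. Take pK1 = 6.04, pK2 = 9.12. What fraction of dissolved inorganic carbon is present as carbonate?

α₂ = 0.0335

α₂ = 1 / (1 + [H⁺]/K2 + [H⁺]²/(K1K2)) = 1 / (1 + 10^+1.45 + 10^-0.18)
   = 1 / (1 + 28.184 + 0.66069) = 1/29.845 = 0.03351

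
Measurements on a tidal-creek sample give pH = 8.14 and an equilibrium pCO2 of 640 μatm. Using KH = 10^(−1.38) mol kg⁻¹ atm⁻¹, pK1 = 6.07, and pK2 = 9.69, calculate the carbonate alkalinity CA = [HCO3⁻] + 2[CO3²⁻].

[CO2*] = KH · pCO2 = 10^(−1.38) × 640×10^-6 = 2.668×10^-5 mol/kg
α₀ = 1/(1 + K1/[H⁺] + K1K2/[H⁺]²) = 1/(1 + 10^+2.07 + 10^+0.52) = 0.008210
DIC = [CO2*]/α₀ = 2.668×10^-5 / 0.008210 = 3.250 mmol/kg
CA = (α₁ + 2α₂)·DIC = (0.9646 + 2×0.02719) × 3.250 = 3.31 mmol/kg

CA = 3.31 mmol/kg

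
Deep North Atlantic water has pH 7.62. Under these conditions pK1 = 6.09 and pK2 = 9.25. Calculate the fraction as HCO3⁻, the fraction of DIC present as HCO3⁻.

α₁ = 0.950

α₁ = 1 / (1 + [H⁺]/K1 + K2/[H⁺]) = 1 / (1 + 10^-1.53 + 10^-1.63)
   = 1 / (1 + 0.029512 + 0.023442) = 1/1.0530 = 0.9497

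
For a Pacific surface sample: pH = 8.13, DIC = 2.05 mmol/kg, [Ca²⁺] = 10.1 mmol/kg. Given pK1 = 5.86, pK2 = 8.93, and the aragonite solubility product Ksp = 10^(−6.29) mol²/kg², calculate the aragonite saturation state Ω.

α₂ = 1 / (1 + [H⁺]/K2 + [H⁺]²/(K1K2)) = 1 / (1 + 10^+0.80 + 10^-1.47)
   = 1 / (1 + 6.3096 + 0.033884) = 1/7.3435 = 0.1362
[CO3²⁻] = α₂ × DIC = 0.1362 × 2.05 = 0.2792 mmol/kg
Ksp = 10^(−6.29) = 5.129×10^-7
Ω = [Ca²⁺][CO3²⁻]/Ksp = (10.1×10^-3)(2.792×10^-4) / 5.129×10^-7 = 5.50

Ω = 5.50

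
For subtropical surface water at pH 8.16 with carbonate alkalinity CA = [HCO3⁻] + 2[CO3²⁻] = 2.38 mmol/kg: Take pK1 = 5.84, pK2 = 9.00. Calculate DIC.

CA = [HCO3⁻] + 2[CO3²⁻] = (α₁ + 2α₂)·DIC
At pH 8.16: [H⁺]/K1 = 10^-2.32 = 0.0047863, K2/[H⁺] = 10^-0.84 = 0.14454
α₁ = 1/(1 + 0.0047863 + 0.14454) = 1/1.1493 = 0.8701; α₂ = α₁·K2/[H⁺] = 0.1258
α₁ + 2α₂ = 1.1216
DIC = CA / (α₁ + 2α₂) = 2.38 / 1.1216 = 2.12 mmol/kg

DIC = 2.12 mmol/kg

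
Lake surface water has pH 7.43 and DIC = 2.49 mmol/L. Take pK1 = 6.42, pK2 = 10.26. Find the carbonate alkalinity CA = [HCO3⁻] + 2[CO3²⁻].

CA = 2.27 mmol/L

CA = [HCO3⁻] + 2[CO3²⁻] = (α₁ + 2α₂)·DIC
At pH 7.43: [H⁺]/K1 = 10^-1.01 = 0.097724, K2/[H⁺] = 10^-2.83 = 0.0014791
α₁ = 1/(1 + 0.097724 + 0.0014791) = 1/1.0992 = 0.9098; α₂ = α₁·K2/[H⁺] = 0.001346
α₁ + 2α₂ = 0.9124
CA = 0.9124 × 2.49 = 2.27 mmol/L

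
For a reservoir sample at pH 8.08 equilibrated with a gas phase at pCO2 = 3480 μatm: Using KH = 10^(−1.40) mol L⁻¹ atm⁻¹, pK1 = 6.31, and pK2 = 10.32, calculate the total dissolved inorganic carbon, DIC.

DIC = 8.34 mmol/L

[CO2*] = KH · pCO2 = 10^(−1.40) × 3480×10^-6 = 1.385×10^-4 mol/L
α₀ = 1/(1 + K1/[H⁺] + K1K2/[H⁺]²) = 1/(1 + 10^+1.77 + 10^-0.47) = 0.01660
DIC = [CO2*]/α₀ = 1.385×10^-4 / 0.01660 = 8.34 mmol/L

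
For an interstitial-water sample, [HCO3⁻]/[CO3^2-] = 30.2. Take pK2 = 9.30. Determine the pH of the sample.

pH = 7.82

From K2 = [H⁺][CO3^2-]/[HCO3⁻]:  pH = pK2 − log₁₀([HCO3⁻]/[CO3^2-])
log₁₀(30.2) = +1.480
pH = 9.30 − (+1.480) = 7.82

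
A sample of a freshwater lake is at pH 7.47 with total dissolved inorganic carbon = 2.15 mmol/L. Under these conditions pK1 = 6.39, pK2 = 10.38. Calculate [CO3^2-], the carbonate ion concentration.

[CO3²⁻] = 2.44 μmol/L

α₂ = 1 / (1 + [H⁺]/K2 + [H⁺]²/(K1K2)) = 1 / (1 + 10^+2.91 + 10^+1.83)
   = 1 / (1 + 812.83 + 67.608) = 1/881.44 = 0.001135
[CO3²⁻] = α₂ × DIC = 0.001135 × 2.15 = 0.00244 mmol/L = 2.44 μmol/L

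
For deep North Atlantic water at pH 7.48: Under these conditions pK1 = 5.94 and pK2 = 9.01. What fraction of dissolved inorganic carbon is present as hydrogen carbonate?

α₁ = 0.945

α₁ = 1 / (1 + [H⁺]/K1 + K2/[H⁺]) = 1 / (1 + 10^-1.54 + 10^-1.53)
   = 1 / (1 + 0.028840 + 0.029512) = 1/1.0584 = 0.9449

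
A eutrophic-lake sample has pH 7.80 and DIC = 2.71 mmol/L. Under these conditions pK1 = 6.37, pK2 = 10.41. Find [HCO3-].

[HCO3⁻] = 2.61 mmol/L

α₁ = 1 / (1 + [H⁺]/K1 + K2/[H⁺]) = 1 / (1 + 10^-1.43 + 10^-2.61)
   = 1 / (1 + 0.037154 + 0.0024547) = 1/1.0396 = 0.9619
[HCO3⁻] = α₁ × DIC = 0.9619 × 2.71 = 2.61 mmol/L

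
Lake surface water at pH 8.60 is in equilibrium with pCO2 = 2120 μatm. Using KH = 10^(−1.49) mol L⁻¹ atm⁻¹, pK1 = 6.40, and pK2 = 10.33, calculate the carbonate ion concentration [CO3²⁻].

[CO3²⁻] = 0.202 mmol/L

[CO2*] = KH · pCO2 = 10^(−1.49) × 2120×10^-6 = 6.860×10^-5 mol/L
α₀ = 1/(1 + K1/[H⁺] + K1K2/[H⁺]²) = 1/(1 + 10^+2.20 + 10^+0.47) = 0.006156
DIC = [CO2*]/α₀ = 6.860×10^-5 / 0.006156 = 11.14 mmol/L
[CO3²⁻] = α₂·DIC; α₂ = 0.01817, so [CO3²⁻] = 0.01817 × 11.14 = 0.202 mmol/L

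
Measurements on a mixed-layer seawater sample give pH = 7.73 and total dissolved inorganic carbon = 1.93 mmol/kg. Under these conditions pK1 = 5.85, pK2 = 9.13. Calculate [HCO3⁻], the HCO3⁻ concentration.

α₁ = 1 / (1 + [H⁺]/K1 + K2/[H⁺]) = 1 / (1 + 10^-1.88 + 10^-1.40)
   = 1 / (1 + 0.013183 + 0.039811) = 1/1.0530 = 0.9497
[HCO3⁻] = α₁ × DIC = 0.9497 × 1.93 = 1.83 mmol/kg

[HCO3⁻] = 1.83 mmol/kg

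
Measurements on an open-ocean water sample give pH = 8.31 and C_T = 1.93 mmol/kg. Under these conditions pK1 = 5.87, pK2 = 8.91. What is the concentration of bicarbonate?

α₁ = 1 / (1 + [H⁺]/K1 + K2/[H⁺]) = 1 / (1 + 10^-2.44 + 10^-0.60)
   = 1 / (1 + 0.0036308 + 0.25119) = 1/1.2548 = 0.7969
[HCO3⁻] = α₁ × DIC = 0.7969 × 1.93 = 1.54 mmol/kg

[HCO3⁻] = 1.54 mmol/kg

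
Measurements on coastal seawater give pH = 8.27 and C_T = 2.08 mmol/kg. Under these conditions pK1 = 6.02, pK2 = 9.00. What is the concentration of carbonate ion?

α₂ = 1 / (1 + [H⁺]/K2 + [H⁺]²/(K1K2)) = 1 / (1 + 10^+0.73 + 10^-1.52)
   = 1 / (1 + 5.3703 + 0.030200) = 1/6.4005 = 0.1562
[CO3²⁻] = α₂ × DIC = 0.1562 × 2.08 = 0.325 mmol/kg

[CO3²⁻] = 0.325 mmol/kg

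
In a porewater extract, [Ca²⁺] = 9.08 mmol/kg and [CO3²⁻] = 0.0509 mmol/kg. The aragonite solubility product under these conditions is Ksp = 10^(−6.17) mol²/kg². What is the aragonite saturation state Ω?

Ω = 0.684

Ksp = 10^(−6.17) = 6.761×10^-7
Ω = [Ca²⁺][CO3²⁻]/Ksp = (9.08×10^-3)(0.0509×10^-3) / 6.761×10^-7 = 0.684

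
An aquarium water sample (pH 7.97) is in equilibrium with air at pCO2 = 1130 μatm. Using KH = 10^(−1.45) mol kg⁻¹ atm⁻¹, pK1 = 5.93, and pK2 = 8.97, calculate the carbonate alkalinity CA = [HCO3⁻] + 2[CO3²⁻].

CA = 5.28 mmol/kg

[CO2*] = KH · pCO2 = 10^(−1.45) × 1130×10^-6 = 4.009×10^-5 mol/kg
α₀ = 1/(1 + K1/[H⁺] + K1K2/[H⁺]²) = 1/(1 + 10^+2.04 + 10^+1.04) = 0.008223
DIC = [CO2*]/α₀ = 4.009×10^-5 / 0.008223 = 4.876 mmol/kg
CA = (α₁ + 2α₂)·DIC = (0.9016 + 2×0.09016) × 4.876 = 5.28 mmol/kg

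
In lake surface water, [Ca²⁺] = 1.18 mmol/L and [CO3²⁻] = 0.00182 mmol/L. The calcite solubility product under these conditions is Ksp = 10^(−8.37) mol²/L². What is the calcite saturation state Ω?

Ksp = 10^(−8.37) = 4.266×10^-9
Ω = [Ca²⁺][CO3²⁻]/Ksp = (1.18×10^-3)(0.00182×10^-3) / 4.266×10^-9 = 0.503

Ω = 0.503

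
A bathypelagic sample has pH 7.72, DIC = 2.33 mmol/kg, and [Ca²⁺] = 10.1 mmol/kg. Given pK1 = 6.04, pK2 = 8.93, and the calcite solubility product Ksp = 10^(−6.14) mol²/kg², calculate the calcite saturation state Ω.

Ω = 1.85

α₂ = 1 / (1 + [H⁺]/K2 + [H⁺]²/(K1K2)) = 1 / (1 + 10^+1.21 + 10^-0.47)
   = 1 / (1 + 16.218 + 0.33884) = 1/17.557 = 0.05696
[CO3²⁻] = α₂ × DIC = 0.05696 × 2.33 = 0.1327 mmol/kg
Ksp = 10^(−6.14) = 7.244×10^-7
Ω = [Ca²⁺][CO3²⁻]/Ksp = (10.1×10^-3)(1.327×10^-4) / 7.244×10^-7 = 1.85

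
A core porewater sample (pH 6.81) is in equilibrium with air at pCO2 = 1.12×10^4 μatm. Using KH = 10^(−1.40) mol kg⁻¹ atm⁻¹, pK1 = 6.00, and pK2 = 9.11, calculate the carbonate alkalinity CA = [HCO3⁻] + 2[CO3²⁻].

CA = 2.91 mmol/kg

[CO2*] = KH · pCO2 = 10^(−1.40) × 1.12×10^4×10^-6 = 4.459×10^-4 mol/kg
α₀ = 1/(1 + K1/[H⁺] + K1K2/[H⁺]²) = 1/(1 + 10^+0.81 + 10^-1.49) = 0.1335
DIC = [CO2*]/α₀ = 4.459×10^-4 / 0.1335 = 3.339 mmol/kg
CA = (α₁ + 2α₂)·DIC = (0.8621 + 2×0.004321) × 3.339 = 2.91 mmol/kg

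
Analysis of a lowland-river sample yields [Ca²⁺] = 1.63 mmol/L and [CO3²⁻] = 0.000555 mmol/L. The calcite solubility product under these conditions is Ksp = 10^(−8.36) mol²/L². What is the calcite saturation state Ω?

Ω = 0.207

Ksp = 10^(−8.36) = 4.365×10^-9
Ω = [Ca²⁺][CO3²⁻]/Ksp = (1.63×10^-3)(0.000555×10^-3) / 4.365×10^-9 = 0.207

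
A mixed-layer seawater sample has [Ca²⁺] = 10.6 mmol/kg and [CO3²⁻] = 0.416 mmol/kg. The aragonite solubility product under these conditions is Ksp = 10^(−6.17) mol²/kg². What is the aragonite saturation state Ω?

Ω = 6.52

Ksp = 10^(−6.17) = 6.761×10^-7
Ω = [Ca²⁺][CO3²⁻]/Ksp = (10.6×10^-3)(0.416×10^-3) / 6.761×10^-7 = 6.52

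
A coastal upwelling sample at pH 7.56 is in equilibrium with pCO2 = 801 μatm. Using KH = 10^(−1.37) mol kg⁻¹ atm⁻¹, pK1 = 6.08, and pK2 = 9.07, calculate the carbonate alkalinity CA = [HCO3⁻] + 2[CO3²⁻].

[CO2*] = KH · pCO2 = 10^(−1.37) × 801×10^-6 = 3.417×10^-5 mol/kg
α₀ = 1/(1 + K1/[H⁺] + K1K2/[H⁺]²) = 1/(1 + 10^+1.48 + 10^-0.03) = 0.03112
DIC = [CO2*]/α₀ = 3.417×10^-5 / 0.03112 = 1.098 mmol/kg
CA = (α₁ + 2α₂)·DIC = (0.9398 + 2×0.02904) × 1.098 = 1.10 mmol/kg

CA = 1.10 mmol/kg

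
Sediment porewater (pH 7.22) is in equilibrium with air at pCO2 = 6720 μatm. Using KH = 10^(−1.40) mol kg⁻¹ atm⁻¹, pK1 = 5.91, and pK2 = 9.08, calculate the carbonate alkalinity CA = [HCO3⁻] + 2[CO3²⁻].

CA = 5.61 mmol/kg

[CO2*] = KH · pCO2 = 10^(−1.40) × 6720×10^-6 = 2.675×10^-4 mol/kg
α₀ = 1/(1 + K1/[H⁺] + K1K2/[H⁺]²) = 1/(1 + 10^+1.31 + 10^-0.55) = 0.04608
DIC = [CO2*]/α₀ = 2.675×10^-4 / 0.04608 = 5.805 mmol/kg
CA = (α₁ + 2α₂)·DIC = (0.9409 + 2×0.01299) × 5.805 = 5.61 mmol/kg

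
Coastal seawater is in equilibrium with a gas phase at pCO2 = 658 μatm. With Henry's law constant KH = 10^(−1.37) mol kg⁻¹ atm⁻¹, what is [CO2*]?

[CO2*] = 28.1 μmol/kg

KH = 10^(−1.37) = 4.266×10^-2 mol kg⁻¹ atm⁻¹
[CO2*] = KH · pCO2 = 4.266×10^-2 × 658×10^-6 atm = 2.81×10^-5 mol/kg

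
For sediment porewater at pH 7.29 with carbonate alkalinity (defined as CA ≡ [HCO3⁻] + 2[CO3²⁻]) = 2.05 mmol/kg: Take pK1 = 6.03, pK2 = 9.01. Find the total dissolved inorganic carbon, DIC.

CA = [HCO3⁻] + 2[CO3²⁻] = (α₁ + 2α₂)·DIC
At pH 7.29: [H⁺]/K1 = 10^-1.26 = 0.054954, K2/[H⁺] = 10^-1.72 = 0.019055
α₁ = 1/(1 + 0.054954 + 0.019055) = 1/1.0740 = 0.9311; α₂ = α₁·K2/[H⁺] = 0.01774
α₁ + 2α₂ = 0.9666
DIC = CA / (α₁ + 2α₂) = 2.05 / 0.9666 = 2.12 mmol/kg

DIC = 2.12 mmol/kg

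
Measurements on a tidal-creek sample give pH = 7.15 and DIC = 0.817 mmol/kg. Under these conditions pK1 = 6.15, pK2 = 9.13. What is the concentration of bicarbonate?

α₁ = 1 / (1 + [H⁺]/K1 + K2/[H⁺]) = 1 / (1 + 10^-1.00 + 10^-1.98)
   = 1 / (1 + 0.10000 + 0.010471) = 1/1.1105 = 0.9005
[HCO3⁻] = α₁ × DIC = 0.9005 × 0.817 = 0.736 mmol/kg

[HCO3⁻] = 0.736 mmol/kg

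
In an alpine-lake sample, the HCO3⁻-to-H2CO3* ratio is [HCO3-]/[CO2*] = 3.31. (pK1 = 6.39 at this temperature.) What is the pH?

pH = 6.91

From K1 = [H⁺][HCO3-]/[CO2*]:  pH = pK1 + log₁₀([HCO3-]/[CO2*])
log₁₀(3.31) = +0.520
pH = 6.39 + (+0.520) = 6.91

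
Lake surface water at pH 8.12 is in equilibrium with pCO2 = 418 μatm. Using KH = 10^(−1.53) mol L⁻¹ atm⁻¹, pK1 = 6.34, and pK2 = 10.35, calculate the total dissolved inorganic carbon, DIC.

DIC = 0.760 mmol/L

[CO2*] = KH · pCO2 = 10^(−1.53) × 418×10^-6 = 1.234×10^-5 mol/L
α₀ = 1/(1 + K1/[H⁺] + K1K2/[H⁺]²) = 1/(1 + 10^+1.78 + 10^-0.45) = 0.01623
DIC = [CO2*]/α₀ = 1.234×10^-5 / 0.01623 = 0.760 mmol/L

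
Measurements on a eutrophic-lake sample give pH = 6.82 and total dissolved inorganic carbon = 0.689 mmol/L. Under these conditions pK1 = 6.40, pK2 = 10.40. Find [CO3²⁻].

[CO3²⁻] = 0.131 μmol/L

α₂ = 1 / (1 + [H⁺]/K2 + [H⁺]²/(K1K2)) = 1 / (1 + 10^+3.58 + 10^+3.16)
   = 1 / (1 + 3801.9 + 1445.4) = 1/5248.3 = 0.0001905
[CO3²⁻] = α₂ × DIC = 0.0001905 × 0.689 = 0.000131 mmol/L = 0.131 μmol/L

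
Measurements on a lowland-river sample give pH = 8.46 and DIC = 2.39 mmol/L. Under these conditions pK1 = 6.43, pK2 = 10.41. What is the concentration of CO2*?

[CO2*] = 0.0219 mmol/L

α₀ = 1 / (1 + K1/[H⁺] + K1K2/[H⁺]²) = 1 / (1 + 10^+2.03 + 10^+0.08)
   = 1 / (1 + 107.15 + 1.2023) = 1/109.35 = 0.009145
[CO2*] = α₀ × DIC = 0.009145 × 2.39 = 0.0219 mmol/L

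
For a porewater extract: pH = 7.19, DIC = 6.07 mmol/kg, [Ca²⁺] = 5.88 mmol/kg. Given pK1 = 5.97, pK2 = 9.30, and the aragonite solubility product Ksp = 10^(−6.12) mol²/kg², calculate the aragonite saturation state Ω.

α₂ = 1 / (1 + [H⁺]/K2 + [H⁺]²/(K1K2)) = 1 / (1 + 10^+2.11 + 10^+0.89)
   = 1 / (1 + 128.82 + 7.7625) = 1/137.59 = 0.007268
[CO3²⁻] = α₂ × DIC = 0.007268 × 6.07 = 0.04412 mmol/kg
Ksp = 10^(−6.12) = 7.586×10^-7
Ω = [Ca²⁺][CO3²⁻]/Ksp = (5.88×10^-3)(4.412×10^-5) / 7.586×10^-7 = 0.342

Ω = 0.342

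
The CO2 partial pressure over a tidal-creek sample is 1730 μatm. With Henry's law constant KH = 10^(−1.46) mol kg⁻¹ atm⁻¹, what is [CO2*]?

[CO2*] = 60.0 μmol/kg

KH = 10^(−1.46) = 3.467×10^-2 mol kg⁻¹ atm⁻¹
[CO2*] = KH · pCO2 = 3.467×10^-2 × 1730×10^-6 atm = 6.00×10^-5 mol/kg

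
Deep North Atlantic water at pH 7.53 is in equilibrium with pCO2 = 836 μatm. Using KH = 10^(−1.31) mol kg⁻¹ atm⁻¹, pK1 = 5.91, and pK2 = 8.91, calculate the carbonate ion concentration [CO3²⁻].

[CO2*] = KH · pCO2 = 10^(−1.31) × 836×10^-6 = 4.095×10^-5 mol/kg
α₀ = 1/(1 + K1/[H⁺] + K1K2/[H⁺]²) = 1/(1 + 10^+1.62 + 10^+0.24) = 0.02251
DIC = [CO2*]/α₀ = 4.095×10^-5 / 0.02251 = 1.819 mmol/kg
[CO3²⁻] = α₂·DIC; α₂ = 0.03912, so [CO3²⁻] = 0.03912 × 1.819 = 0.0712 mmol/kg

[CO3²⁻] = 0.0712 mmol/kg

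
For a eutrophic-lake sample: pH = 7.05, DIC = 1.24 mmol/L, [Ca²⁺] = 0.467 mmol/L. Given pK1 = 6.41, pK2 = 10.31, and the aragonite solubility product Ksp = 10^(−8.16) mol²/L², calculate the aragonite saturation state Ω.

Ω = 0.0374

α₂ = 1 / (1 + [H⁺]/K2 + [H⁺]²/(K1K2)) = 1 / (1 + 10^+3.26 + 10^+2.62)
   = 1 / (1 + 1819.7 + 416.87) = 1/2237.6 = 0.0004469
[CO3²⁻] = α₂ × DIC = 0.0004469 × 1.24 = 0.0005542 mmol/L = 0.5542 μmol/L
Ksp = 10^(−8.16) = 6.918×10^-9
Ω = [Ca²⁺][CO3²⁻]/Ksp = (0.467×10^-3)(5.542×10^-7) / 6.918×10^-9 = 0.0374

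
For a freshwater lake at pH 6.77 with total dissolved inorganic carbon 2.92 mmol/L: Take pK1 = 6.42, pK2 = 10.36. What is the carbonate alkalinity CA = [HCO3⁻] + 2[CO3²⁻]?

CA = [HCO3⁻] + 2[CO3²⁻] = (α₁ + 2α₂)·DIC
At pH 6.77: [H⁺]/K1 = 10^-0.35 = 0.44668, K2/[H⁺] = 10^-3.59 = 0.00025704
α₁ = 1/(1 + 0.44668 + 0.00025704) = 1/1.4469 = 0.6911; α₂ = α₁·K2/[H⁺] = 0.0001776
α₁ + 2α₂ = 0.6915
CA = 0.6915 × 2.92 = 2.02 mmol/L

CA = 2.02 mmol/L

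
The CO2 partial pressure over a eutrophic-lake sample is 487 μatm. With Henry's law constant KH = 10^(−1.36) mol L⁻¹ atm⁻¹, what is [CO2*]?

[CO2*] = 21.3 μmol/L

KH = 10^(−1.36) = 4.365×10^-2 mol L⁻¹ atm⁻¹
[CO2*] = KH · pCO2 = 4.365×10^-2 × 487×10^-6 atm = 2.13×10^-5 mol/L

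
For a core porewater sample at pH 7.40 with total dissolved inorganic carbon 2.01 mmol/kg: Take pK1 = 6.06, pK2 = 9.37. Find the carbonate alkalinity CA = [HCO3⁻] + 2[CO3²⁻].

CA = 1.94 mmol/kg

CA = [HCO3⁻] + 2[CO3²⁻] = (α₁ + 2α₂)·DIC
At pH 7.40: [H⁺]/K1 = 10^-1.34 = 0.045709, K2/[H⁺] = 10^-1.97 = 0.010715
α₁ = 1/(1 + 0.045709 + 0.010715) = 1/1.0564 = 0.9466; α₂ = α₁·K2/[H⁺] = 0.01014
α₁ + 2α₂ = 0.9669
CA = 0.9669 × 2.01 = 1.94 mmol/kg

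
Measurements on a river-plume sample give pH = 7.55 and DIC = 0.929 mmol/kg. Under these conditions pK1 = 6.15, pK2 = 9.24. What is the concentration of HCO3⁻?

[HCO3⁻] = 0.876 mmol/kg

α₁ = 1 / (1 + [H⁺]/K1 + K2/[H⁺]) = 1 / (1 + 10^-1.40 + 10^-1.69)
   = 1 / (1 + 0.039811 + 0.020417) = 1/1.0602 = 0.9432
[HCO3⁻] = α₁ × DIC = 0.9432 × 0.929 = 0.876 mmol/kg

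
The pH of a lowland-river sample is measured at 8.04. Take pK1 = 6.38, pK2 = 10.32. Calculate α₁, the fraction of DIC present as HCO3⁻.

α₁ = 0.974

α₁ = 1 / (1 + [H⁺]/K1 + K2/[H⁺]) = 1 / (1 + 10^-1.66 + 10^-2.28)
   = 1 / (1 + 0.021878 + 0.0052481) = 1/1.0271 = 0.9736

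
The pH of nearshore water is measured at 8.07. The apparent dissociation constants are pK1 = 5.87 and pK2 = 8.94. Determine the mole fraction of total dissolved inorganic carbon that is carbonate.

α₂ = 1 / (1 + [H⁺]/K2 + [H⁺]²/(K1K2)) = 1 / (1 + 10^+0.87 + 10^-1.33)
   = 1 / (1 + 7.4131 + 0.046774) = 1/8.4599 = 0.1182

α₂ = 0.118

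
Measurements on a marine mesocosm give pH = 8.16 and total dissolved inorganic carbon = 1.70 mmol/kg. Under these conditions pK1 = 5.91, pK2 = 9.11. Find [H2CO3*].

α₀ = 1 / (1 + K1/[H⁺] + K1K2/[H⁺]²) = 1 / (1 + 10^+2.25 + 10^+1.30)
   = 1 / (1 + 177.83 + 19.953) = 1/198.78 = 0.005031
[CO2*] = α₀ × DIC = 0.005031 × 1.70 = 0.00855 mmol/kg = 8.55 μmol/kg

[CO2*] = 8.55 μmol/kg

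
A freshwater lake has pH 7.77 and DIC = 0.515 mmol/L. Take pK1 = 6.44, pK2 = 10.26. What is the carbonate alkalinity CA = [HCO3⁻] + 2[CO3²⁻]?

CA = [HCO3⁻] + 2[CO3²⁻] = (α₁ + 2α₂)·DIC
At pH 7.77: [H⁺]/K1 = 10^-1.33 = 0.046774, K2/[H⁺] = 10^-2.49 = 0.0032359
α₁ = 1/(1 + 0.046774 + 0.0032359) = 1/1.0500 = 0.9524; α₂ = α₁·K2/[H⁺] = 0.003082
α₁ + 2α₂ = 0.9585
CA = 0.9585 × 0.515 = 0.494 mmol/L

CA = 0.494 mmol/L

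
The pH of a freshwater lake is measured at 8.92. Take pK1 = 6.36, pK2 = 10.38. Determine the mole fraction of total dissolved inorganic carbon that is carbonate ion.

α₂ = 1 / (1 + [H⁺]/K2 + [H⁺]²/(K1K2)) = 1 / (1 + 10^+1.46 + 10^-1.10)
   = 1 / (1 + 28.840 + 0.079433) = 1/29.920 = 0.03342

α₂ = 0.0334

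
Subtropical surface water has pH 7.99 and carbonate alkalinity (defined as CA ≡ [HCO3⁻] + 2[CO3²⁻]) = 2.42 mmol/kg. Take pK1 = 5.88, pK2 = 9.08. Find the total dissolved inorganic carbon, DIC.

CA = [HCO3⁻] + 2[CO3²⁻] = (α₁ + 2α₂)·DIC
At pH 7.99: [H⁺]/K1 = 10^-2.11 = 0.0077625, K2/[H⁺] = 10^-1.09 = 0.081283
α₁ = 1/(1 + 0.0077625 + 0.081283) = 1/1.0890 = 0.9182; α₂ = α₁·K2/[H⁺] = 0.07464
α₁ + 2α₂ = 1.0675
DIC = CA / (α₁ + 2α₂) = 2.42 / 1.0675 = 2.27 mmol/kg

DIC = 2.27 mmol/kg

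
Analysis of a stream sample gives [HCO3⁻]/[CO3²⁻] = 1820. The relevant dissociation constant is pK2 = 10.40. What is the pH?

pH = 7.14

From K2 = [H⁺][CO3²⁻]/[HCO3⁻]:  pH = pK2 − log₁₀([HCO3⁻]/[CO3²⁻])
log₁₀(1820) = +3.260
pH = 10.40 − (+3.260) = 7.14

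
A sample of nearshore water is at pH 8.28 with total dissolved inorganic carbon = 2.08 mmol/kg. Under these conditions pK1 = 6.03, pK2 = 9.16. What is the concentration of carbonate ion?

α₂ = 1 / (1 + [H⁺]/K2 + [H⁺]²/(K1K2)) = 1 / (1 + 10^+0.88 + 10^-1.37)
   = 1 / (1 + 7.5858 + 0.042658) = 1/8.6284 = 0.1159
[CO3²⁻] = α₂ × DIC = 0.1159 × 2.08 = 0.241 mmol/kg

[CO3²⁻] = 0.241 mmol/kg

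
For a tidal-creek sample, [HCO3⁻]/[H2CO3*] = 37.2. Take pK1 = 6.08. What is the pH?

From K1 = [H⁺][HCO3⁻]/[H2CO3*]:  pH = pK1 + log₁₀([HCO3⁻]/[H2CO3*])
log₁₀(37.2) = +1.571
pH = 6.08 + (+1.571) = 7.65

pH = 7.65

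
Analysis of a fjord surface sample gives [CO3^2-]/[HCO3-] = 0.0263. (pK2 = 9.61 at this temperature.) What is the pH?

pH = 8.03

From K2 = [H⁺][CO3^2-]/[HCO3-]:  pH = pK2 + log₁₀([CO3^2-]/[HCO3-])
log₁₀(0.0263) = -1.580
pH = 9.61 + (-1.580) = 8.03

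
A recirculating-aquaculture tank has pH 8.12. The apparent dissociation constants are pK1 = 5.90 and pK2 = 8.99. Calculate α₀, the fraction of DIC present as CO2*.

α₀ = 0.00528

α₀ = 1 / (1 + K1/[H⁺] + K1K2/[H⁺]²) = 1 / (1 + 10^+2.22 + 10^+1.35)
   = 1 / (1 + 165.96 + 22.387) = 1/189.35 = 0.005281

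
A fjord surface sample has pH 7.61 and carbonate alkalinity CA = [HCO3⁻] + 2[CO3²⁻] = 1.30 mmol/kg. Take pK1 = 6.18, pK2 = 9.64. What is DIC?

CA = [HCO3⁻] + 2[CO3²⁻] = (α₁ + 2α₂)·DIC
At pH 7.61: [H⁺]/K1 = 10^-1.43 = 0.037154, K2/[H⁺] = 10^-2.03 = 0.0093325
α₁ = 1/(1 + 0.037154 + 0.0093325) = 1/1.0465 = 0.9556; α₂ = α₁·K2/[H⁺] = 0.008918
α₁ + 2α₂ = 0.9734
DIC = CA / (α₁ + 2α₂) = 1.30 / 0.9734 = 1.34 mmol/kg

DIC = 1.34 mmol/kg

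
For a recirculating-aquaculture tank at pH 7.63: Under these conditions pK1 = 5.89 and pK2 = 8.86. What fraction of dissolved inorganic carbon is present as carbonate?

α₂ = 1 / (1 + [H⁺]/K2 + [H⁺]²/(K1K2)) = 1 / (1 + 10^+1.23 + 10^-0.51)
   = 1 / (1 + 16.982 + 0.30903) = 1/18.291 = 0.05467

α₂ = 0.0547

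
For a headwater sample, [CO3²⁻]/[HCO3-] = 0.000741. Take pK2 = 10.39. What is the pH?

From K2 = [H⁺][CO3²⁻]/[HCO3-]:  pH = pK2 + log₁₀([CO3²⁻]/[HCO3-])
log₁₀(0.000741) = -3.130
pH = 10.39 + (-3.130) = 7.26

pH = 7.26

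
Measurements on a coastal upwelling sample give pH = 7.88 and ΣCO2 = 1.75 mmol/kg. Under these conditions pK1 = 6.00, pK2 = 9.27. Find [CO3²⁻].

α₂ = 1 / (1 + [H⁺]/K2 + [H⁺]²/(K1K2)) = 1 / (1 + 10^+1.39 + 10^-0.49)
   = 1 / (1 + 24.547 + 0.32359) = 1/25.871 = 0.03865
[CO3²⁻] = α₂ × DIC = 0.03865 × 1.75 = 0.0676 mmol/kg

[CO3²⁻] = 0.0676 mmol/kg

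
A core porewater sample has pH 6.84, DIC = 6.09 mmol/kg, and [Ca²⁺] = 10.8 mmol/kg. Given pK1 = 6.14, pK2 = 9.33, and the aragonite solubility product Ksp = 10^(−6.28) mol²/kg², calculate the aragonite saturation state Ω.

Ω = 0.337

α₂ = 1 / (1 + [H⁺]/K2 + [H⁺]²/(K1K2)) = 1 / (1 + 10^+2.49 + 10^+1.79)
   = 1 / (1 + 309.03 + 61.660) = 1/371.69 = 0.002690
[CO3²⁻] = α₂ × DIC = 0.002690 × 6.09 = 0.01638 mmol/kg = 16.38 μmol/kg
Ksp = 10^(−6.28) = 5.248×10^-7
Ω = [Ca²⁺][CO3²⁻]/Ksp = (10.8×10^-3)(1.638×10^-5) / 5.248×10^-7 = 0.337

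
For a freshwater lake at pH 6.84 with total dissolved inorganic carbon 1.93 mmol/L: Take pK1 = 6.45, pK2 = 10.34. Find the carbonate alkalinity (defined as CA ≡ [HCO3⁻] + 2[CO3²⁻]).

CA = 1.37 mmol/L

CA = [HCO3⁻] + 2[CO3²⁻] = (α₁ + 2α₂)·DIC
At pH 6.84: [H⁺]/K1 = 10^-0.39 = 0.40738, K2/[H⁺] = 10^-3.50 = 0.00031623
α₁ = 1/(1 + 0.40738 + 0.00031623) = 1/1.4077 = 0.7104; α₂ = α₁·K2/[H⁺] = 0.0002246
α₁ + 2α₂ = 0.7108
CA = 0.7108 × 1.93 = 1.37 mmol/L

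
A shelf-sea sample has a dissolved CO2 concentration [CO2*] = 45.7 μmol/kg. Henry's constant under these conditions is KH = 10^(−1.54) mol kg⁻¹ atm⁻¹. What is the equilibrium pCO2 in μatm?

pCO2 = 1580 μatm

KH = 10^(−1.54) = 2.884×10^-2 mol kg⁻¹ atm⁻¹
pCO2 = [CO2*]/KH = 45.7×10^-6 / 2.884×10^-2 = 1.58×10^-3 atm = 1580 μatm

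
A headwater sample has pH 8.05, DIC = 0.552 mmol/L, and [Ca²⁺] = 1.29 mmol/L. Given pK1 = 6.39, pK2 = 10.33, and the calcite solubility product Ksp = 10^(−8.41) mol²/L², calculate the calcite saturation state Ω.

Ω = 0.935

α₂ = 1 / (1 + [H⁺]/K2 + [H⁺]²/(K1K2)) = 1 / (1 + 10^+2.28 + 10^+0.62)
   = 1 / (1 + 190.55 + 4.1687) = 1/195.71 = 0.005109
[CO3²⁻] = α₂ × DIC = 0.005109 × 0.552 = 0.002820 mmol/L = 2.820 μmol/L
Ksp = 10^(−8.41) = 3.890×10^-9
Ω = [Ca²⁺][CO3²⁻]/Ksp = (1.29×10^-3)(2.820×10^-6) / 3.890×10^-9 = 0.935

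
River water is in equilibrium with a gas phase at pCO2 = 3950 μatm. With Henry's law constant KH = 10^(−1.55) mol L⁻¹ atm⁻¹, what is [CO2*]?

KH = 10^(−1.55) = 2.818×10^-2 mol L⁻¹ atm⁻¹
[CO2*] = KH · pCO2 = 2.818×10^-2 × 3950×10^-6 atm = 1.11×10^-4 mol/L

[CO2*] = 111 μmol/L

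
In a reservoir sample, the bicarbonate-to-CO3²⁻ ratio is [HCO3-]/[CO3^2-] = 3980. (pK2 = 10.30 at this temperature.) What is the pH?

From K2 = [H⁺][CO3^2-]/[HCO3-]:  pH = pK2 − log₁₀([HCO3-]/[CO3^2-])
log₁₀(3980) = +3.600
pH = 10.30 − (+3.600) = 6.70

pH = 6.70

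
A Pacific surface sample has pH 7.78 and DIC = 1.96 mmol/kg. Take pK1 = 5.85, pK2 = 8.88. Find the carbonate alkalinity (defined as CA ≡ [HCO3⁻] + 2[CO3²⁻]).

CA = [HCO3⁻] + 2[CO3²⁻] = (α₁ + 2α₂)·DIC
At pH 7.78: [H⁺]/K1 = 10^-1.93 = 0.011749, K2/[H⁺] = 10^-1.10 = 0.079433
α₁ = 1/(1 + 0.011749 + 0.079433) = 1/1.0912 = 0.9164; α₂ = α₁·K2/[H⁺] = 0.07280
α₁ + 2α₂ = 1.0620
CA = 1.0620 × 1.96 = 2.08 mmol/kg

CA = 2.08 mmol/kg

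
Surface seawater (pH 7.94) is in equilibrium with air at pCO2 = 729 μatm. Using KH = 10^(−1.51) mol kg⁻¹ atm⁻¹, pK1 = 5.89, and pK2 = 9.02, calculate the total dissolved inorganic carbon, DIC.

[CO2*] = KH · pCO2 = 10^(−1.51) × 729×10^-6 = 2.253×10^-5 mol/kg
α₀ = 1/(1 + K1/[H⁺] + K1K2/[H⁺]²) = 1/(1 + 10^+2.05 + 10^+0.97) = 0.008161
DIC = [CO2*]/α₀ = 2.253×10^-5 / 0.008161 = 2.76 mmol/kg

DIC = 2.76 mmol/kg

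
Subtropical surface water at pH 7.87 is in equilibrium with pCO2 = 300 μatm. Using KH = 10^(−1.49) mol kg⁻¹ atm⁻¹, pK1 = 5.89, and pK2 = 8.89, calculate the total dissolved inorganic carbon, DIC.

DIC = 1.03 mmol/kg

[CO2*] = KH · pCO2 = 10^(−1.49) × 300×10^-6 = 9.708×10^-6 mol/kg
α₀ = 1/(1 + K1/[H⁺] + K1K2/[H⁺]²) = 1/(1 + 10^+1.98 + 10^+0.96) = 0.009468
DIC = [CO2*]/α₀ = 9.708×10^-6 / 0.009468 = 1.03 mmol/kg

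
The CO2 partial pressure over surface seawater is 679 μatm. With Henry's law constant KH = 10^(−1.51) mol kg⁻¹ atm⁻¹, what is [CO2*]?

[CO2*] = 21.0 μmol/kg

KH = 10^(−1.51) = 3.090×10^-2 mol kg⁻¹ atm⁻¹
[CO2*] = KH · pCO2 = 3.090×10^-2 × 679×10^-6 atm = 2.10×10^-5 mol/kg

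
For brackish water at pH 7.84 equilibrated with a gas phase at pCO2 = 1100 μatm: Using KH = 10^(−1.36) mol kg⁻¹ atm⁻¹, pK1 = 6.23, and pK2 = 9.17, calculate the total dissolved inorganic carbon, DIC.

[CO2*] = KH · pCO2 = 10^(−1.36) × 1100×10^-6 = 4.802×10^-5 mol/kg
α₀ = 1/(1 + K1/[H⁺] + K1K2/[H⁺]²) = 1/(1 + 10^+1.61 + 10^+0.28) = 0.02291
DIC = [CO2*]/α₀ = 4.802×10^-5 / 0.02291 = 2.10 mmol/kg

DIC = 2.10 mmol/kg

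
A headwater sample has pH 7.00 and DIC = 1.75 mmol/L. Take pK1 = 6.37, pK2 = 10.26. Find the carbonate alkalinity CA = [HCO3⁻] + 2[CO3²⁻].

CA = 1.42 mmol/L

CA = [HCO3⁻] + 2[CO3²⁻] = (α₁ + 2α₂)·DIC
At pH 7.00: [H⁺]/K1 = 10^-0.63 = 0.23442, K2/[H⁺] = 10^-3.26 = 0.00054954
α₁ = 1/(1 + 0.23442 + 0.00054954) = 1/1.2350 = 0.8097; α₂ = α₁·K2/[H⁺] = 0.0004450
α₁ + 2α₂ = 0.8106
CA = 0.8106 × 1.75 = 1.42 mmol/L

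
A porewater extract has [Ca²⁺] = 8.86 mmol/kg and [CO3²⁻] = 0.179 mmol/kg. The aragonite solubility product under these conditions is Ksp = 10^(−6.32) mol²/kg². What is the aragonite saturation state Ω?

Ksp = 10^(−6.32) = 4.786×10^-7
Ω = [Ca²⁺][CO3²⁻]/Ksp = (8.86×10^-3)(0.179×10^-3) / 4.786×10^-7 = 3.31

Ω = 3.31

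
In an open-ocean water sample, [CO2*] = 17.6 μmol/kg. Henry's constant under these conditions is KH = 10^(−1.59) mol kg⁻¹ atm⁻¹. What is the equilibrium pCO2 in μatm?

pCO2 = 685 μatm

KH = 10^(−1.59) = 2.570×10^-2 mol kg⁻¹ atm⁻¹
pCO2 = [CO2*]/KH = 17.6×10^-6 / 2.570×10^-2 = 6.85×10^-4 atm = 685 μatm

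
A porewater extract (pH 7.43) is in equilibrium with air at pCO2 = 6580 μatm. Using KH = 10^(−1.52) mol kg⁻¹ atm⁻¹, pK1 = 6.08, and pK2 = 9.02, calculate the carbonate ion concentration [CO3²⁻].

[CO2*] = KH · pCO2 = 10^(−1.52) × 6580×10^-6 = 1.987×10^-4 mol/kg
α₀ = 1/(1 + K1/[H⁺] + K1K2/[H⁺]²) = 1/(1 + 10^+1.35 + 10^-0.24) = 0.04173
DIC = [CO2*]/α₀ = 1.987×10^-4 / 0.04173 = 4.762 mmol/kg
[CO3²⁻] = α₂·DIC; α₂ = 0.02401, so [CO3²⁻] = 0.02401 × 4.762 = 0.114 mmol/kg

[CO3²⁻] = 0.114 mmol/kg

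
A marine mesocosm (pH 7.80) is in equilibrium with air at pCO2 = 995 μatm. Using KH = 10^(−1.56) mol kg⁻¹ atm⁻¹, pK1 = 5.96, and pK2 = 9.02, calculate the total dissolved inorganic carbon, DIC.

DIC = 2.04 mmol/kg

[CO2*] = KH · pCO2 = 10^(−1.56) × 995×10^-6 = 2.740×10^-5 mol/kg
α₀ = 1/(1 + K1/[H⁺] + K1K2/[H⁺]²) = 1/(1 + 10^+1.84 + 10^+0.62) = 0.01345
DIC = [CO2*]/α₀ = 2.740×10^-5 / 0.01345 = 2.04 mmol/kg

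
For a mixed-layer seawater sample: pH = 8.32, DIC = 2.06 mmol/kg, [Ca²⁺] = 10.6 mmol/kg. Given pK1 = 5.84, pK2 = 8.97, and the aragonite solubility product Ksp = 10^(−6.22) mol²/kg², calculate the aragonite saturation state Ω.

Ω = 6.61

α₂ = 1 / (1 + [H⁺]/K2 + [H⁺]²/(K1K2)) = 1 / (1 + 10^+0.65 + 10^-1.83)
   = 1 / (1 + 4.4668 + 0.014791) = 1/5.4816 = 0.1824
[CO3²⁻] = α₂ × DIC = 0.1824 × 2.06 = 0.3758 mmol/kg
Ksp = 10^(−6.22) = 6.026×10^-7
Ω = [Ca²⁺][CO3²⁻]/Ksp = (10.6×10^-3)(3.758×10^-4) / 6.026×10^-7 = 6.61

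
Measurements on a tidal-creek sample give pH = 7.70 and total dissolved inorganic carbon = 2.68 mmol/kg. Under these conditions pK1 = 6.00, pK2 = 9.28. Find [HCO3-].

[HCO3⁻] = 2.56 mmol/kg

α₁ = 1 / (1 + [H⁺]/K1 + K2/[H⁺]) = 1 / (1 + 10^-1.70 + 10^-1.58)
   = 1 / (1 + 0.019953 + 0.026303) = 1/1.0463 = 0.9558
[HCO3⁻] = α₁ × DIC = 0.9558 × 2.68 = 2.56 mmol/kg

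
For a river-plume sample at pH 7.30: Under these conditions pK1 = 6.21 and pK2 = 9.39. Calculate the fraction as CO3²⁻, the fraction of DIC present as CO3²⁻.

α₂ = 1 / (1 + [H⁺]/K2 + [H⁺]²/(K1K2)) = 1 / (1 + 10^+2.09 + 10^+1.00)
   = 1 / (1 + 123.03 + 10.000) = 1/134.03 = 0.007461

α₂ = 0.00746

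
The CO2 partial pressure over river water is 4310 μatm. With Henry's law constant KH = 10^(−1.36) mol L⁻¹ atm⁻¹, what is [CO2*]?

KH = 10^(−1.36) = 4.365×10^-2 mol L⁻¹ atm⁻¹
[CO2*] = KH · pCO2 = 4.365×10^-2 × 4310×10^-6 atm = 1.88×10^-4 mol/L

[CO2*] = 188 μmol/L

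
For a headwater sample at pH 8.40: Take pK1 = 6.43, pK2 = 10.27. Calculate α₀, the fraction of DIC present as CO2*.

α₀ = 1 / (1 + K1/[H⁺] + K1K2/[H⁺]²) = 1 / (1 + 10^+1.97 + 10^+0.10)
   = 1 / (1 + 93.325 + 1.2589) = 1/95.584 = 0.01046

α₀ = 0.0105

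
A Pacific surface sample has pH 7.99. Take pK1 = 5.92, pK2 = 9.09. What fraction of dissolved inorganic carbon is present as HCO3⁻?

α₁ = 1 / (1 + [H⁺]/K1 + K2/[H⁺]) = 1 / (1 + 10^-2.07 + 10^-1.10)
   = 1 / (1 + 0.0085114 + 0.079433) = 1/1.0879 = 0.9192

α₁ = 0.919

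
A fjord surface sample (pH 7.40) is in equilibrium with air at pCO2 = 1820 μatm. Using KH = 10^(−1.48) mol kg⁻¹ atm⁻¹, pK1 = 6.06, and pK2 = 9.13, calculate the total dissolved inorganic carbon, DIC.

[CO2*] = KH · pCO2 = 10^(−1.48) × 1820×10^-6 = 6.027×10^-5 mol/kg
α₀ = 1/(1 + K1/[H⁺] + K1K2/[H⁺]²) = 1/(1 + 10^+1.34 + 10^-0.39) = 0.04295
DIC = [CO2*]/α₀ = 6.027×10^-5 / 0.04295 = 1.40 mmol/kg

DIC = 1.40 mmol/kg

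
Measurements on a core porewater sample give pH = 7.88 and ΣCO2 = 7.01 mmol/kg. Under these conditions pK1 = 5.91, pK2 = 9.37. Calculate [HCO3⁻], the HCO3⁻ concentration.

α₁ = 1 / (1 + [H⁺]/K1 + K2/[H⁺]) = 1 / (1 + 10^-1.97 + 10^-1.49)
   = 1 / (1 + 0.010715 + 0.032359) = 1/1.0431 = 0.9587
[HCO3⁻] = α₁ × DIC = 0.9587 × 7.01 = 6.72 mmol/kg

[HCO3⁻] = 6.72 mmol/kg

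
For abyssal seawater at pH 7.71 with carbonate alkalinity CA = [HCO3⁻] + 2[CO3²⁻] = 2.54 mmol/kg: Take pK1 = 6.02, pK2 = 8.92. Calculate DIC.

DIC = 2.45 mmol/kg

CA = [HCO3⁻] + 2[CO3²⁻] = (α₁ + 2α₂)·DIC
At pH 7.71: [H⁺]/K1 = 10^-1.69 = 0.020417, K2/[H⁺] = 10^-1.21 = 0.061660
α₁ = 1/(1 + 0.020417 + 0.061660) = 1/1.0821 = 0.9241; α₂ = α₁·K2/[H⁺] = 0.05698
α₁ + 2α₂ = 1.0381
DIC = CA / (α₁ + 2α₂) = 2.54 / 1.0381 = 2.45 mmol/kg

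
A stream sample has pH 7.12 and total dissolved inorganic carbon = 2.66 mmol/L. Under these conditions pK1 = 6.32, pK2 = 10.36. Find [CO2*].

α₀ = 1 / (1 + K1/[H⁺] + K1K2/[H⁺]²) = 1 / (1 + 10^+0.80 + 10^-2.44)
   = 1 / (1 + 6.3096 + 0.0036308) = 1/7.3132 = 0.1367
[CO2*] = α₀ × DIC = 0.1367 × 2.66 = 0.364 mmol/L

[CO2*] = 0.364 mmol/L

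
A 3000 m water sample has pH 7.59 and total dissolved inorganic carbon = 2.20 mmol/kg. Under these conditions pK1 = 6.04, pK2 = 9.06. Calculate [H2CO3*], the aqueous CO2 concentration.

α₀ = 1 / (1 + K1/[H⁺] + K1K2/[H⁺]²) = 1 / (1 + 10^+1.55 + 10^+0.08)
   = 1 / (1 + 35.481 + 1.2023) = 1/37.684 = 0.02654
[CO2*] = α₀ × DIC = 0.02654 × 2.20 = 0.0584 mmol/kg

[CO2*] = 0.0584 mmol/kg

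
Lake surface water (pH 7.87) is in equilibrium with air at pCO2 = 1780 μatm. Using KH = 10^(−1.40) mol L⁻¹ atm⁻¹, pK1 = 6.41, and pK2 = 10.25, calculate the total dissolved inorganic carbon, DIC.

DIC = 2.12 mmol/L

[CO2*] = KH · pCO2 = 10^(−1.40) × 1780×10^-6 = 7.086×10^-5 mol/L
α₀ = 1/(1 + K1/[H⁺] + K1K2/[H⁺]²) = 1/(1 + 10^+1.46 + 10^-0.92) = 0.03338
DIC = [CO2*]/α₀ = 7.086×10^-5 / 0.03338 = 2.12 mmol/L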